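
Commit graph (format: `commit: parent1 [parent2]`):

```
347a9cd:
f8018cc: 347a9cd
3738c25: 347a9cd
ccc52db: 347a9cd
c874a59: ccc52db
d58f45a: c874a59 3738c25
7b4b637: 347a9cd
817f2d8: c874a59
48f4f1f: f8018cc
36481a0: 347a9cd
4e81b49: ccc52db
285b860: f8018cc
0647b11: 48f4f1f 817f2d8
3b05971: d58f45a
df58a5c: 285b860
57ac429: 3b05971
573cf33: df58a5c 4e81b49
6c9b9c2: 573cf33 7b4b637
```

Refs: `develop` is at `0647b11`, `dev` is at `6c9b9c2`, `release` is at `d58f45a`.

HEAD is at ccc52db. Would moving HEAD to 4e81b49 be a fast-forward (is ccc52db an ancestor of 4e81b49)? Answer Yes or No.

A fast-forward from ccc52db to 4e81b49 is possible iff ccc52db is an ancestor of 4e81b49.
Ancestors of 4e81b49: {347a9cd, 4e81b49, ccc52db}.
ccc52db is among them, so fast-forward is possible.

Yes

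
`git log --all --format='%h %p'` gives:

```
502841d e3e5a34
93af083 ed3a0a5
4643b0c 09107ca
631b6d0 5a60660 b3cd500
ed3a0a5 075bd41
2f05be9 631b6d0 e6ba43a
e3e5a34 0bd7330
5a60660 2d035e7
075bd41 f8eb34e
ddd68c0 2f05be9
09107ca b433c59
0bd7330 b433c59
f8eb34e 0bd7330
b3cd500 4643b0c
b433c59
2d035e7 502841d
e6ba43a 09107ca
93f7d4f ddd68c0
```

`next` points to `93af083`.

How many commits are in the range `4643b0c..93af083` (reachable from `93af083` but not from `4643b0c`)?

Reachable from 93af083: {075bd41, 0bd7330, 93af083, b433c59, ed3a0a5, f8eb34e}.
Reachable from 4643b0c: {09107ca, 4643b0c, b433c59}.
In 93af083's history but not 4643b0c's: {075bd41, 0bd7330, 93af083, ed3a0a5, f8eb34e} — 5 commits.

5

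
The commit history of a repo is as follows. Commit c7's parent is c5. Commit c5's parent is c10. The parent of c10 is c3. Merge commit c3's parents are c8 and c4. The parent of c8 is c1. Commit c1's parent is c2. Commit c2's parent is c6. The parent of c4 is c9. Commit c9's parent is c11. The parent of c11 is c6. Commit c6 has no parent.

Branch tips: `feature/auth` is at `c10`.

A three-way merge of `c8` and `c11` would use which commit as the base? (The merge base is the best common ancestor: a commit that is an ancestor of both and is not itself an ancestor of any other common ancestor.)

c6

Ancestors of c8: {c1, c2, c6, c8}.
Ancestors of c11: {c11, c6}.
Common ancestors: {c6}.
The only common ancestor is c6, so it is the merge base.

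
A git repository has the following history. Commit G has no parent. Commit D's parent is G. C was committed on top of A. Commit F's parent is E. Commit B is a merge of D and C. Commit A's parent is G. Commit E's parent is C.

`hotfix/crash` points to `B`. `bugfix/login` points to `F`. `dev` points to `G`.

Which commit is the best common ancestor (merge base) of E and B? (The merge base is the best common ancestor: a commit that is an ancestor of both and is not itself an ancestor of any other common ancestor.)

C

Ancestors of E: {A, C, E, G}.
Ancestors of B: {A, B, C, D, G}.
Common ancestors: {A, C, G}.
Among these, C is not an ancestor of any other common ancestor — it is the merge base.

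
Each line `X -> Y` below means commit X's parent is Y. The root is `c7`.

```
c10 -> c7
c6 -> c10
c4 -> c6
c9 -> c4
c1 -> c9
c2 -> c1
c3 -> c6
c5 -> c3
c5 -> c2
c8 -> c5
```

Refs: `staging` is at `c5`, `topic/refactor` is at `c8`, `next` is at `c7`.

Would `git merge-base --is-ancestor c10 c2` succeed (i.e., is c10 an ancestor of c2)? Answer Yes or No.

Yes

Ancestors of c2 (commits reachable by following parents): {c1, c10, c2, c4, c6, c7, c9}.
c10 is in that set, so it is an ancestor of c2.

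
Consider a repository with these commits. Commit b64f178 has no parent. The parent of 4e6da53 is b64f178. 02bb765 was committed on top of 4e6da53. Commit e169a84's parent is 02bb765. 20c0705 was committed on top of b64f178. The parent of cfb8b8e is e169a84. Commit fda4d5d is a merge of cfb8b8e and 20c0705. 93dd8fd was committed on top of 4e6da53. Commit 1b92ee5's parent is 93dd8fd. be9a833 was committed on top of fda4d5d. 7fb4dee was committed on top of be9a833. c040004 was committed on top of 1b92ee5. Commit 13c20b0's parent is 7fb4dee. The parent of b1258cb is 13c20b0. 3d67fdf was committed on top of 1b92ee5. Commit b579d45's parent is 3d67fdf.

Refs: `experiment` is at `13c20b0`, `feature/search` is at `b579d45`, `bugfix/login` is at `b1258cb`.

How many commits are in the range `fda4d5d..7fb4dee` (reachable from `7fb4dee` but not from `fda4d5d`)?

Reachable from 7fb4dee: {02bb765, 20c0705, 4e6da53, 7fb4dee, b64f178, be9a833, cfb8b8e, e169a84, fda4d5d}.
Reachable from fda4d5d: {02bb765, 20c0705, 4e6da53, b64f178, cfb8b8e, e169a84, fda4d5d}.
In 7fb4dee's history but not fda4d5d's: {7fb4dee, be9a833} — 2 commits.

2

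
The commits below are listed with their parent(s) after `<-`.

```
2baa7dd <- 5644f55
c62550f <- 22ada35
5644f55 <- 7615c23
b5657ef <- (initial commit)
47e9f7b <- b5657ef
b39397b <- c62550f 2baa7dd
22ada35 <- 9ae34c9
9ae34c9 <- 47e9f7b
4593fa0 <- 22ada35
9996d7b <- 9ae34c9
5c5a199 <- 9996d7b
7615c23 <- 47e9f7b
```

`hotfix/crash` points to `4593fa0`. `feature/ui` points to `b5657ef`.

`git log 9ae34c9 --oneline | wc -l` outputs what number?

Walking parent pointers from 9ae34c9: reachable set = {47e9f7b, 9ae34c9, b5657ef}.
That is 3 commits.

3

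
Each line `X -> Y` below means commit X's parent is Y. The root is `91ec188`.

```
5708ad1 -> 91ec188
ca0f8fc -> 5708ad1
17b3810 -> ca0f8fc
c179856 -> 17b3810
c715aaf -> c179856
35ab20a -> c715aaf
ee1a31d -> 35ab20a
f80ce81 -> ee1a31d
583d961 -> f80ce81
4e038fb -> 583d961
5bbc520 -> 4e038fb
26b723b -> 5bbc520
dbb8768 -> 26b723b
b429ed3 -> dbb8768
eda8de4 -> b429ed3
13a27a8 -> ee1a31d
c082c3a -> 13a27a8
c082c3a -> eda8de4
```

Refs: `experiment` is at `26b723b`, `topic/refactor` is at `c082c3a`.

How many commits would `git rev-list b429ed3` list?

15

Walking parent pointers from b429ed3: reachable set = {17b3810, 26b723b, 35ab20a, 4e038fb, 5708ad1, 583d961, 5bbc520, 91ec188, b429ed3, c179856, c715aaf, ca0f8fc, dbb8768, ee1a31d, f80ce81}.
That is 15 commits.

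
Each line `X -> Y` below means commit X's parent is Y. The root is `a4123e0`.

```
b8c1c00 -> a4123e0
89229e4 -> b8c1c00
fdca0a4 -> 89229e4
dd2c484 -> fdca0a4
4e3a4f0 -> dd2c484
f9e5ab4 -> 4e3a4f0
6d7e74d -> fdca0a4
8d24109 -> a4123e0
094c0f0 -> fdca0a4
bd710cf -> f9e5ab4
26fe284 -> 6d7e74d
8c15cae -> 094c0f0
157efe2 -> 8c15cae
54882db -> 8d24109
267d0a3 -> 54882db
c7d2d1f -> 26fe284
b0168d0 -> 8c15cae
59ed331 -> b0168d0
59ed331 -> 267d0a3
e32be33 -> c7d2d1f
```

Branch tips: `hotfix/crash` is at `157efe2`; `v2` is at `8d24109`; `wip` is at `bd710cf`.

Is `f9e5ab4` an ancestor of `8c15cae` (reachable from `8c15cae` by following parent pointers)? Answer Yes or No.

No

Ancestors of 8c15cae: {094c0f0, 89229e4, 8c15cae, a4123e0, b8c1c00, fdca0a4}.
f9e5ab4 is not in that set, so it is not an ancestor of 8c15cae.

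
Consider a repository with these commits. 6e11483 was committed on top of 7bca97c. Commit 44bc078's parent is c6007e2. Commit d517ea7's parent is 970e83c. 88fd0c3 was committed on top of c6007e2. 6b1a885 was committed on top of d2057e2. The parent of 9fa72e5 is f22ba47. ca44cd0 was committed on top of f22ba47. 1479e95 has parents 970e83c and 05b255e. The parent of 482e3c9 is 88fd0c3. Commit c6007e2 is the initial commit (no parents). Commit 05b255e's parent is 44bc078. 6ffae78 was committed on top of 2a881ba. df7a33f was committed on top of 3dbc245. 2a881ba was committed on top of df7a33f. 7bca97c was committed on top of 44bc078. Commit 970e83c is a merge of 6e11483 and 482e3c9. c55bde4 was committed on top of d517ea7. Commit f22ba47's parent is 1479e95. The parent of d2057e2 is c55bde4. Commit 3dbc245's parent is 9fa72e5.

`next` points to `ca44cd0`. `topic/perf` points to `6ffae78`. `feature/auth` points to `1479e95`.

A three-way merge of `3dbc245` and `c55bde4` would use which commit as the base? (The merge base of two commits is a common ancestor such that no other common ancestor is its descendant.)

970e83c

Ancestors of 3dbc245: {05b255e, 1479e95, 3dbc245, 44bc078, 482e3c9, 6e11483, 7bca97c, 88fd0c3, 970e83c, 9fa72e5, c6007e2, f22ba47}.
Ancestors of c55bde4: {44bc078, 482e3c9, 6e11483, 7bca97c, 88fd0c3, 970e83c, c55bde4, c6007e2, d517ea7}.
Common ancestors: {44bc078, 482e3c9, 6e11483, 7bca97c, 88fd0c3, 970e83c, c6007e2}.
Among these, 970e83c is not an ancestor of any other common ancestor — it is the merge base.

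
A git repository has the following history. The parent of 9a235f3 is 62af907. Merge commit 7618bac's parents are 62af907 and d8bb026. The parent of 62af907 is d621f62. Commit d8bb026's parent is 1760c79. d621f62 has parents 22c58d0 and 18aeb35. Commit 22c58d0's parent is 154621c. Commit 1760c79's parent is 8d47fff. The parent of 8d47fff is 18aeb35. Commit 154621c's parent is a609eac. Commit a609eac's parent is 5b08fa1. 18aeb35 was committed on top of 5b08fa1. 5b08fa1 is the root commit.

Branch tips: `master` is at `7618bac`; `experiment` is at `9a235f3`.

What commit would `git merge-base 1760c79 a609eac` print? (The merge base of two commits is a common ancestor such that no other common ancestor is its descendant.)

Ancestors of 1760c79: {1760c79, 18aeb35, 5b08fa1, 8d47fff}.
Ancestors of a609eac: {5b08fa1, a609eac}.
Common ancestors: {5b08fa1}.
The only common ancestor is 5b08fa1, so it is the merge base.

5b08fa1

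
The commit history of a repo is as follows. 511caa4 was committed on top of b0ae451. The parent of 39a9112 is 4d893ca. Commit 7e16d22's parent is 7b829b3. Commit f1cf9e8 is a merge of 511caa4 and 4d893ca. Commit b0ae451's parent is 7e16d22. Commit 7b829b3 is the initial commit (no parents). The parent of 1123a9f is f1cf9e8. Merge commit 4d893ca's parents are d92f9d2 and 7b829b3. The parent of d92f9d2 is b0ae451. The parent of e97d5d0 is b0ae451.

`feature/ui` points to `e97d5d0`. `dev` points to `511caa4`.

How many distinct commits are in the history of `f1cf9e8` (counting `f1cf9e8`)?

Walking parent pointers from f1cf9e8: reachable set = {4d893ca, 511caa4, 7b829b3, 7e16d22, b0ae451, d92f9d2, f1cf9e8}.
That is 7 commits.

7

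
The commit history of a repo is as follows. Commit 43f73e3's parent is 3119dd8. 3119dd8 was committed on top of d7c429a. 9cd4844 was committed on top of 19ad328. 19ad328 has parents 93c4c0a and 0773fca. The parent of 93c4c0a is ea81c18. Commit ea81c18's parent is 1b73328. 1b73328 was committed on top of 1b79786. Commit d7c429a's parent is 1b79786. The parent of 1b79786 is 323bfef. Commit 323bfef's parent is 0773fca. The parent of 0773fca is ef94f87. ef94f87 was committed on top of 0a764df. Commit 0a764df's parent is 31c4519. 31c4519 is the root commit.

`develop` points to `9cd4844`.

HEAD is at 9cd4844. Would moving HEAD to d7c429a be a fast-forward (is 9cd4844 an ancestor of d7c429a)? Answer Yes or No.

No

A fast-forward from 9cd4844 to d7c429a is possible iff 9cd4844 is an ancestor of d7c429a.
Ancestors of d7c429a: {0773fca, 0a764df, 1b79786, 31c4519, 323bfef, d7c429a, ef94f87}.
9cd4844 is not among them, so fast-forward is not possible.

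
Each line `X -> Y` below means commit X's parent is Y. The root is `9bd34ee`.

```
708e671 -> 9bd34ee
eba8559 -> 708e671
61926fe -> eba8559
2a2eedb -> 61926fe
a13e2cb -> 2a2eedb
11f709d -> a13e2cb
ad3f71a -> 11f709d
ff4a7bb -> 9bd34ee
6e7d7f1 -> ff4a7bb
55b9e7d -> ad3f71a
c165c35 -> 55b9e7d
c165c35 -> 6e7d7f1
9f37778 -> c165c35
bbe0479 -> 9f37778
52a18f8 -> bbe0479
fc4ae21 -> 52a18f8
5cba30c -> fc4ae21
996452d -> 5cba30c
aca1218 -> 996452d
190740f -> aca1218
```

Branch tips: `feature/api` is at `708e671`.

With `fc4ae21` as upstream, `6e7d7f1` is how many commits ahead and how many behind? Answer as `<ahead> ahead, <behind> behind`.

Reachable from 6e7d7f1: {6e7d7f1, 9bd34ee, ff4a7bb}.
Reachable from fc4ae21: {11f709d, 2a2eedb, 52a18f8, 55b9e7d, 61926fe, 6e7d7f1, 708e671, 9bd34ee, 9f37778, a13e2cb, ad3f71a, bbe0479, c165c35, eba8559, fc4ae21, ff4a7bb}.
Only in 6e7d7f1's history (ahead): {} — 0.
Only in fc4ae21's history (behind): {11f709d, 2a2eedb, 52a18f8, 55b9e7d, 61926fe, 708e671, 9f37778, a13e2cb, ad3f71a, bbe0479, c165c35, eba8559, fc4ae21} — 13.

0 ahead, 13 behind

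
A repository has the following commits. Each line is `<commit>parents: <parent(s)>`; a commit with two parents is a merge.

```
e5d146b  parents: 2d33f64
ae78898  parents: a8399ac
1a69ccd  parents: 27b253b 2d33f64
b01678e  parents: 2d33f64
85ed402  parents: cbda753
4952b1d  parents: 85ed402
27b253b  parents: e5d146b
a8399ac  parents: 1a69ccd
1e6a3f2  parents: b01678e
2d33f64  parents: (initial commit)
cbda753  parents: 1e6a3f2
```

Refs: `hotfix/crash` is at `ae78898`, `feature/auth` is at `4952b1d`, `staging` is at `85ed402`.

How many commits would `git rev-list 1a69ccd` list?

4

Walking parent pointers from 1a69ccd: reachable set = {1a69ccd, 27b253b, 2d33f64, e5d146b}.
That is 4 commits.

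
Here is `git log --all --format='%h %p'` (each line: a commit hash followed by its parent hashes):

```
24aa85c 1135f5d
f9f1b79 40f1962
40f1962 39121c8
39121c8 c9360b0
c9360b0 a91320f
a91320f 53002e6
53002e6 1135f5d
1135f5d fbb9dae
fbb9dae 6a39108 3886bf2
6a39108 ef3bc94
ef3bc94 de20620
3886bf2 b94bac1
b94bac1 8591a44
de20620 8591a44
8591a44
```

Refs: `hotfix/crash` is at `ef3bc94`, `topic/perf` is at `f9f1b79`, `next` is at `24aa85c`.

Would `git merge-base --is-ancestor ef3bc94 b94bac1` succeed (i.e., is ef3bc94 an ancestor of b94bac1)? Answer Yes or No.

Ancestors of b94bac1: {8591a44, b94bac1}.
ef3bc94 is not in that set, so it is not an ancestor of b94bac1.

No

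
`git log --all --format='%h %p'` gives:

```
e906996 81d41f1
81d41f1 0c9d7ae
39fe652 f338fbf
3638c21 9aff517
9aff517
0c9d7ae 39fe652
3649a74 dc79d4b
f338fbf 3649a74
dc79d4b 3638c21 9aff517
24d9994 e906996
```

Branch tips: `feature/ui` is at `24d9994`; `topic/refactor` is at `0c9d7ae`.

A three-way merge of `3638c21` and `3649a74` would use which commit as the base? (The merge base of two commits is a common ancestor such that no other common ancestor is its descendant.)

3638c21

Ancestors of 3638c21: {3638c21, 9aff517}.
Ancestors of 3649a74: {3638c21, 3649a74, 9aff517, dc79d4b}.
Common ancestors: {3638c21, 9aff517}.
Among these, 3638c21 is not an ancestor of any other common ancestor — it is the merge base.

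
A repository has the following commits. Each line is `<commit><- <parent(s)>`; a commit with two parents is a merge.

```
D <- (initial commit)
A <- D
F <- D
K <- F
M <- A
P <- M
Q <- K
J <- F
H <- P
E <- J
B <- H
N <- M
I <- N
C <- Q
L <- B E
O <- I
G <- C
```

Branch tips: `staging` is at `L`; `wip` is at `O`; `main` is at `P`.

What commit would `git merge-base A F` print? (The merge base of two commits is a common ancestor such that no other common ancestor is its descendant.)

D

Ancestors of A: {A, D}.
Ancestors of F: {D, F}.
Common ancestors: {D}.
The only common ancestor is D, so it is the merge base.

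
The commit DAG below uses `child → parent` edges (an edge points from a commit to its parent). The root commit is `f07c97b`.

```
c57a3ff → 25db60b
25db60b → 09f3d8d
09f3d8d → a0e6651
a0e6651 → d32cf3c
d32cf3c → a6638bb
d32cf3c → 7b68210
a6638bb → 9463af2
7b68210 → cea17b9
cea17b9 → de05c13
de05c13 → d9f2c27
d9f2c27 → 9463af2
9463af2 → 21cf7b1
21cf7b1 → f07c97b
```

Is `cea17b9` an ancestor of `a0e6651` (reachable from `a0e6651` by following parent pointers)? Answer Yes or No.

Ancestors of a0e6651 (commits reachable by following parents): {21cf7b1, 7b68210, 9463af2, a0e6651, a6638bb, cea17b9, d32cf3c, d9f2c27, de05c13, f07c97b}.
cea17b9 is in that set, so it is an ancestor of a0e6651.

Yes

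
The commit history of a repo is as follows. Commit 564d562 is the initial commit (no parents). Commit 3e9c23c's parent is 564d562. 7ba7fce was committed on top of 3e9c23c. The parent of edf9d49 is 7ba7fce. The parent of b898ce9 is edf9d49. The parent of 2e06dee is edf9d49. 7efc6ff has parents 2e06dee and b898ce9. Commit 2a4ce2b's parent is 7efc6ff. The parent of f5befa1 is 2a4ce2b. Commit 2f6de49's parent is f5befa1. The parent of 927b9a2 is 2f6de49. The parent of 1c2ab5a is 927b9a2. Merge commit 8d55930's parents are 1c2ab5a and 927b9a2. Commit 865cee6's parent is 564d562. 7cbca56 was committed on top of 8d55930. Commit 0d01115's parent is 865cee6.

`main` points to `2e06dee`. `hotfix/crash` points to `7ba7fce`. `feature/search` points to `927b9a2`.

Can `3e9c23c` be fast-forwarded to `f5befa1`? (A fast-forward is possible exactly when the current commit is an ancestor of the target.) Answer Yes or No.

Yes

A fast-forward from 3e9c23c to f5befa1 is possible iff 3e9c23c is an ancestor of f5befa1.
Ancestors of f5befa1: {2a4ce2b, 2e06dee, 3e9c23c, 564d562, 7ba7fce, 7efc6ff, b898ce9, edf9d49, f5befa1}.
3e9c23c is among them, so fast-forward is possible.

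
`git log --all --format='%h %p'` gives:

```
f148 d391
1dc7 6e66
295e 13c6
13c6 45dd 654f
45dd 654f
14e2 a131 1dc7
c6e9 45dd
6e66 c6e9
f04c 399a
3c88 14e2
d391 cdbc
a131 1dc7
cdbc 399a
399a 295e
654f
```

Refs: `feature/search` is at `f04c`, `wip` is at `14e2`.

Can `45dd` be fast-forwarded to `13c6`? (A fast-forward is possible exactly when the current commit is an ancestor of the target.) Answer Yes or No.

Yes

A fast-forward from 45dd to 13c6 is possible iff 45dd is an ancestor of 13c6.
Ancestors of 13c6: {13c6, 45dd, 654f}.
45dd is among them, so fast-forward is possible.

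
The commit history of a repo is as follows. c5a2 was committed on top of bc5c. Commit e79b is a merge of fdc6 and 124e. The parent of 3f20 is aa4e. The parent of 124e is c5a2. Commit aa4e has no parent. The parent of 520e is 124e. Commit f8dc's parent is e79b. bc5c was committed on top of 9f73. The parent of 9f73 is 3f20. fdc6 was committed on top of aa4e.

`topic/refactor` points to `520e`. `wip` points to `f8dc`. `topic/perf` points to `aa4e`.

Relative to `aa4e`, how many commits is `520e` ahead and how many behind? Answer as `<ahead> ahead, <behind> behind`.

Reachable from 520e: {124e, 3f20, 520e, 9f73, aa4e, bc5c, c5a2}.
Reachable from aa4e: {aa4e}.
Only in 520e's history (ahead): {124e, 3f20, 520e, 9f73, bc5c, c5a2} — 6.
Only in aa4e's history (behind): {} — 0.

6 ahead, 0 behind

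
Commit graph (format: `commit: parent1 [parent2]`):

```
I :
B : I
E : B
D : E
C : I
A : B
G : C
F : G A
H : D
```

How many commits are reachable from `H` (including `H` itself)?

5

Walking parent pointers from H: reachable set = {B, D, E, H, I}.
That is 5 commits.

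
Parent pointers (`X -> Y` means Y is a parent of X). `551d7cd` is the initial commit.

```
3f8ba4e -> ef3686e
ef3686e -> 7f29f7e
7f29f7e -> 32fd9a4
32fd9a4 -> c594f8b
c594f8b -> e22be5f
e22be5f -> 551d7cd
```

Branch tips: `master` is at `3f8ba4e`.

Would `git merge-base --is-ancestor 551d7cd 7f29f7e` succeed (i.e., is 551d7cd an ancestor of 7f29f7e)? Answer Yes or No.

Ancestors of 7f29f7e (commits reachable by following parents): {32fd9a4, 551d7cd, 7f29f7e, c594f8b, e22be5f}.
551d7cd is in that set, so it is an ancestor of 7f29f7e.

Yes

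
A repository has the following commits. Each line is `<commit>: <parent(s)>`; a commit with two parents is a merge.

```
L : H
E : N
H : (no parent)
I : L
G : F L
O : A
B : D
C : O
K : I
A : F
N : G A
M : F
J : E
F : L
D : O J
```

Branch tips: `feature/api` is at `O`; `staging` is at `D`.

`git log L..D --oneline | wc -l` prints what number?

Reachable from D: {A, D, E, F, G, H, J, L, N, O}.
Reachable from L: {H, L}.
In D's history but not L's: {A, D, E, F, G, J, N, O} — 8 commits.

8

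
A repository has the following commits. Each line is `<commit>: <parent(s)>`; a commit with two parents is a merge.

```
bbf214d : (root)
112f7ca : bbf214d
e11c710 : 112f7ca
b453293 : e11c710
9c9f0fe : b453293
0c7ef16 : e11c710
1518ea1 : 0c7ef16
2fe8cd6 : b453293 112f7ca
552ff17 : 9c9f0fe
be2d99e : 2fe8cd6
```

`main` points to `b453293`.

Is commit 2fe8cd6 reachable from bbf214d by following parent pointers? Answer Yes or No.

Ancestors of bbf214d: {bbf214d}.
2fe8cd6 is not in that set, so it is not an ancestor of bbf214d.

No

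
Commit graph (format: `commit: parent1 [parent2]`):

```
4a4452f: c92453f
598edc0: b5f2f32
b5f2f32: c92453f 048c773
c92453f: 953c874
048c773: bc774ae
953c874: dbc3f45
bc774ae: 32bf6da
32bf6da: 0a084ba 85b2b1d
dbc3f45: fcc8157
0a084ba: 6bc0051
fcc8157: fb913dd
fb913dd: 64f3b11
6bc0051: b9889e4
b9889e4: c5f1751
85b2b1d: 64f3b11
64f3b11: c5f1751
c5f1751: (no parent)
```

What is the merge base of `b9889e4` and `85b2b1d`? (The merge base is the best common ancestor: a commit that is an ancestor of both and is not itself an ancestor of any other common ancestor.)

Ancestors of b9889e4: {b9889e4, c5f1751}.
Ancestors of 85b2b1d: {64f3b11, 85b2b1d, c5f1751}.
Common ancestors: {c5f1751}.
The only common ancestor is c5f1751, so it is the merge base.

c5f1751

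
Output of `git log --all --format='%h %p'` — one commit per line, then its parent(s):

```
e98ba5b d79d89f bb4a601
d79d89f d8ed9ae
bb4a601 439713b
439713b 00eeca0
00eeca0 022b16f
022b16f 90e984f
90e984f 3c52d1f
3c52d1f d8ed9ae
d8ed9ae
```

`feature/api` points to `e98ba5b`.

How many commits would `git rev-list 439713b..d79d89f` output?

1

Reachable from d79d89f: {d79d89f, d8ed9ae}.
Reachable from 439713b: {00eeca0, 022b16f, 3c52d1f, 439713b, 90e984f, d8ed9ae}.
In d79d89f's history but not 439713b's: {d79d89f} — 1 commit.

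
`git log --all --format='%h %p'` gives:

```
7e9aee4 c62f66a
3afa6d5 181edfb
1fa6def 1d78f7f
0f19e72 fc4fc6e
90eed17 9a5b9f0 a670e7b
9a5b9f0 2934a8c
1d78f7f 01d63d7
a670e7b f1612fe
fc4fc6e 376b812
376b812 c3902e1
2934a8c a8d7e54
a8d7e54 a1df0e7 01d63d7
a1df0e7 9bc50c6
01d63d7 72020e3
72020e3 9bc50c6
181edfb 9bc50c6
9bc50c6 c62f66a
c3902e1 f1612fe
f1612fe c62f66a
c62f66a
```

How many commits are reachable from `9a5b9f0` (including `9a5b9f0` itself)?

8

Walking parent pointers from 9a5b9f0: reachable set = {01d63d7, 2934a8c, 72020e3, 9a5b9f0, 9bc50c6, a1df0e7, a8d7e54, c62f66a}.
That is 8 commits.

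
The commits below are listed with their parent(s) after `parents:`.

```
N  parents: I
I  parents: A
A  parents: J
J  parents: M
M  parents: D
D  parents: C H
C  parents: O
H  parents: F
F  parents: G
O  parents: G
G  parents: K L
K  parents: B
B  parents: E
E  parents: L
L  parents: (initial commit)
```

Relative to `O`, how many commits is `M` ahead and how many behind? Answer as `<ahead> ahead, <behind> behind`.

5 ahead, 0 behind

Reachable from M: {B, C, D, E, F, G, H, K, L, M, O}.
Reachable from O: {B, E, G, K, L, O}.
Only in M's history (ahead): {C, D, F, H, M} — 5.
Only in O's history (behind): {} — 0.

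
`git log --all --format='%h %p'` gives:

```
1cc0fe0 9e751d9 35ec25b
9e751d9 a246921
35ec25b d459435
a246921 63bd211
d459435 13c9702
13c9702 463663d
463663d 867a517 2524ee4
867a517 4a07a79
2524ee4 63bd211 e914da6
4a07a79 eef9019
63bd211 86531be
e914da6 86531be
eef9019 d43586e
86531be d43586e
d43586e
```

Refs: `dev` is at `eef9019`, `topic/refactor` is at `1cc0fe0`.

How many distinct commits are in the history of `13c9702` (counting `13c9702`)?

Walking parent pointers from 13c9702: reachable set = {13c9702, 2524ee4, 463663d, 4a07a79, 63bd211, 86531be, 867a517, d43586e, e914da6, eef9019}.
That is 10 commits.

10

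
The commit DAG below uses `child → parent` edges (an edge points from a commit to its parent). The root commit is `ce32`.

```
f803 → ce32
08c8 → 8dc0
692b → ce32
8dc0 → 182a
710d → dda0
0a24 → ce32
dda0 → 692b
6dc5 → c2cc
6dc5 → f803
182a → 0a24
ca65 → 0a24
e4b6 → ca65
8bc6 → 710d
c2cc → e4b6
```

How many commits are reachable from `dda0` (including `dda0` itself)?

3

Walking parent pointers from dda0: reachable set = {692b, ce32, dda0}.
That is 3 commits.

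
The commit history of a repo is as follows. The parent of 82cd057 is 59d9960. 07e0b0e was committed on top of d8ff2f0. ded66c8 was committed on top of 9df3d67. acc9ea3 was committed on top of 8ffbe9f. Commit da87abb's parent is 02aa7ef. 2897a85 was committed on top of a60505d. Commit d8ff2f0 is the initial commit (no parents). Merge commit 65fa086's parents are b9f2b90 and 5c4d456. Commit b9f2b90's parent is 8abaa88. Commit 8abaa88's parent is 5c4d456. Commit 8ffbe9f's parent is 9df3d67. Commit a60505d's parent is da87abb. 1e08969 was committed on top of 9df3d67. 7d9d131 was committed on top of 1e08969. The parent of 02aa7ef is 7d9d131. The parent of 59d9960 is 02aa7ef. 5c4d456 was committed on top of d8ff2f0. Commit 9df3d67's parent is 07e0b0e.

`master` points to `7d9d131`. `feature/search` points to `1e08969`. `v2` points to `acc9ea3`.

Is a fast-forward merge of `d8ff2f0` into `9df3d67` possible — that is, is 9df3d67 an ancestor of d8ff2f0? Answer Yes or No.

A fast-forward from 9df3d67 to d8ff2f0 is possible iff 9df3d67 is an ancestor of d8ff2f0.
Ancestors of d8ff2f0: {d8ff2f0}.
9df3d67 is not among them, so fast-forward is not possible.

No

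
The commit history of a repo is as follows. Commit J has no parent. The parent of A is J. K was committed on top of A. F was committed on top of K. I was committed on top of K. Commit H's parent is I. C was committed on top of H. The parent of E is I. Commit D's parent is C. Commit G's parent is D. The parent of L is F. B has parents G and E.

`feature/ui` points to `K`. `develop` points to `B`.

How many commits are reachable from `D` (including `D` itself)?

Walking parent pointers from D: reachable set = {A, C, D, H, I, J, K}.
That is 7 commits.

7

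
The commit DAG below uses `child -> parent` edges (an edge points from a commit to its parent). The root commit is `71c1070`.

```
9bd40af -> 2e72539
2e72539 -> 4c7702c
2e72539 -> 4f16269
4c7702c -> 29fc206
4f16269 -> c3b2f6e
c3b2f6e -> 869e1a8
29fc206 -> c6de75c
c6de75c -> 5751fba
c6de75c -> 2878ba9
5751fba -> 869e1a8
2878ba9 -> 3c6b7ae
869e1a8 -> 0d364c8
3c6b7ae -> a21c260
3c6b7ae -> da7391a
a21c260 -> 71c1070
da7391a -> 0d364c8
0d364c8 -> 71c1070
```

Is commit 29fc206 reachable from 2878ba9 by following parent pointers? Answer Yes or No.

No

Ancestors of 2878ba9: {0d364c8, 2878ba9, 3c6b7ae, 71c1070, a21c260, da7391a}.
29fc206 is not in that set, so it is not an ancestor of 2878ba9.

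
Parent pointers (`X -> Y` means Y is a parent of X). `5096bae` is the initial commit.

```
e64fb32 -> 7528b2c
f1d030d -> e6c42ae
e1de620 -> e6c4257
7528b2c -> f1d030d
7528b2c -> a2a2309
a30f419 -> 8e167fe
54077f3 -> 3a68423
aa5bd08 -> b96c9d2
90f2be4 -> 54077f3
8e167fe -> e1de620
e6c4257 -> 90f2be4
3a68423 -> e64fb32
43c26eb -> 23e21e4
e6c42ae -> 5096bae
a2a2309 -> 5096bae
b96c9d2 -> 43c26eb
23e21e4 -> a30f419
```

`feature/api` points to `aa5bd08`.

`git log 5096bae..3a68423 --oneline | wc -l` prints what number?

Reachable from 3a68423: {3a68423, 5096bae, 7528b2c, a2a2309, e64fb32, e6c42ae, f1d030d}.
Reachable from 5096bae: {5096bae}.
In 3a68423's history but not 5096bae's: {3a68423, 7528b2c, a2a2309, e64fb32, e6c42ae, f1d030d} — 6 commits.

6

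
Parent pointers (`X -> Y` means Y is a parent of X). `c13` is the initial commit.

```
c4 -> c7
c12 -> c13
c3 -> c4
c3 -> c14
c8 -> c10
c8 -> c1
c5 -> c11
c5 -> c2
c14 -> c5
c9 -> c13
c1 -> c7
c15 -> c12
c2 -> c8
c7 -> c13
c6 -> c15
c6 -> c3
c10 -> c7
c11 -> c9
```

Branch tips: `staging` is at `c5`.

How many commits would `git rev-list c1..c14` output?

Reachable from c14: {c1, c10, c11, c13, c14, c2, c5, c7, c8, c9}.
Reachable from c1: {c1, c13, c7}.
In c14's history but not c1's: {c10, c11, c14, c2, c5, c8, c9} — 7 commits.

7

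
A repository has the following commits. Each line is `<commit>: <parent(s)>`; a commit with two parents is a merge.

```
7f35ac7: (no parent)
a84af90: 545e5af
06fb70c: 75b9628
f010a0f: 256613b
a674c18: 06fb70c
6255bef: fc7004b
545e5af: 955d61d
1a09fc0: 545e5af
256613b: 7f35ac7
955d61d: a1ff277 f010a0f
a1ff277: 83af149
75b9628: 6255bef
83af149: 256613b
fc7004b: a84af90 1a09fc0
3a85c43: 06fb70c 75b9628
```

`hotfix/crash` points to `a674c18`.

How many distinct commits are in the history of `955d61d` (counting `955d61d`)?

Walking parent pointers from 955d61d: reachable set = {256613b, 7f35ac7, 83af149, 955d61d, a1ff277, f010a0f}.
That is 6 commits.

6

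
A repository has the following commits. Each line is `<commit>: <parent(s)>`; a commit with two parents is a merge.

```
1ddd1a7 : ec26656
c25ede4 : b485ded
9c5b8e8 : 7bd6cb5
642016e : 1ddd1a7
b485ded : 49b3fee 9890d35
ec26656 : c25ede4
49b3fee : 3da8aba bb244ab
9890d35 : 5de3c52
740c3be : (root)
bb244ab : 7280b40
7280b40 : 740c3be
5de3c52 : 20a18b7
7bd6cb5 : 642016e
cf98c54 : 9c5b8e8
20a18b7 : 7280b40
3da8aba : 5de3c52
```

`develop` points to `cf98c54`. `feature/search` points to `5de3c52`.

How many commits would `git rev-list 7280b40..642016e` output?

11

Reachable from 642016e: {1ddd1a7, 20a18b7, 3da8aba, 49b3fee, 5de3c52, 642016e, 7280b40, 740c3be, 9890d35, b485ded, bb244ab, c25ede4, ec26656}.
Reachable from 7280b40: {7280b40, 740c3be}.
In 642016e's history but not 7280b40's: {1ddd1a7, 20a18b7, 3da8aba, 49b3fee, 5de3c52, 642016e, 9890d35, b485ded, bb244ab, c25ede4, ec26656} — 11 commits.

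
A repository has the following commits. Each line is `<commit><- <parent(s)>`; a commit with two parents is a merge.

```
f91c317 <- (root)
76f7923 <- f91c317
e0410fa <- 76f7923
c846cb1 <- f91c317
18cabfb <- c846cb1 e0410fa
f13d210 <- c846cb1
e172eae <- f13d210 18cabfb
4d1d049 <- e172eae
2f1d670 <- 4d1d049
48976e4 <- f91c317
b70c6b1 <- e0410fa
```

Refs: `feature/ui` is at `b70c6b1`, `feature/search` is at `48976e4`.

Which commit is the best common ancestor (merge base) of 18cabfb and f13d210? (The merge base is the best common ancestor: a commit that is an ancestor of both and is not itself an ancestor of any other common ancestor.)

c846cb1

Ancestors of 18cabfb: {18cabfb, 76f7923, c846cb1, e0410fa, f91c317}.
Ancestors of f13d210: {c846cb1, f13d210, f91c317}.
Common ancestors: {c846cb1, f91c317}.
Among these, c846cb1 is not an ancestor of any other common ancestor — it is the merge base.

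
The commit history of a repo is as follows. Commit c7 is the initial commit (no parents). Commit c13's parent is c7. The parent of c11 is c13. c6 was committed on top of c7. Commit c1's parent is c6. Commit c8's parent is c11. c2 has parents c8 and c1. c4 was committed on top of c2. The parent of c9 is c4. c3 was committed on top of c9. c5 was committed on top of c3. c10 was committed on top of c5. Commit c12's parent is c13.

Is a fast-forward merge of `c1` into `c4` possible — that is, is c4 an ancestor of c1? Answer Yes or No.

No

A fast-forward from c4 to c1 is possible iff c4 is an ancestor of c1.
Ancestors of c1: {c1, c6, c7}.
c4 is not among them, so fast-forward is not possible.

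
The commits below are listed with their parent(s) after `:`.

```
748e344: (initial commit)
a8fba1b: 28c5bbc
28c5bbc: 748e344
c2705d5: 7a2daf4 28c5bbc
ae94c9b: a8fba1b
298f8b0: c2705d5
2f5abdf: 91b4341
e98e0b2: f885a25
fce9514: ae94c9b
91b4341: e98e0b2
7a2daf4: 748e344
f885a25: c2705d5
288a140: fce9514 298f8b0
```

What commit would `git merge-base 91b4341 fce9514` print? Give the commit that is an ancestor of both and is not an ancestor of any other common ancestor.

Ancestors of 91b4341: {28c5bbc, 748e344, 7a2daf4, 91b4341, c2705d5, e98e0b2, f885a25}.
Ancestors of fce9514: {28c5bbc, 748e344, a8fba1b, ae94c9b, fce9514}.
Common ancestors: {28c5bbc, 748e344}.
Among these, 28c5bbc is not an ancestor of any other common ancestor — it is the merge base.

28c5bbc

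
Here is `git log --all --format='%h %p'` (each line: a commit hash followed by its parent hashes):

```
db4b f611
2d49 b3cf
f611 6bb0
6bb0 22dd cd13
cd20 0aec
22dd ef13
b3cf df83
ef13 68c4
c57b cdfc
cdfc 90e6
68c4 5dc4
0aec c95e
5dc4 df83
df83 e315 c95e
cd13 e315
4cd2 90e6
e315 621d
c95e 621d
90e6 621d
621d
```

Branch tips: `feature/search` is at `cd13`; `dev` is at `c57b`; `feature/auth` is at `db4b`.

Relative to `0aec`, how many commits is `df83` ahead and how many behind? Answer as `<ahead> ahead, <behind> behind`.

2 ahead, 1 behind

Reachable from df83: {621d, c95e, df83, e315}.
Reachable from 0aec: {0aec, 621d, c95e}.
Only in df83's history (ahead): {df83, e315} — 2.
Only in 0aec's history (behind): {0aec} — 1.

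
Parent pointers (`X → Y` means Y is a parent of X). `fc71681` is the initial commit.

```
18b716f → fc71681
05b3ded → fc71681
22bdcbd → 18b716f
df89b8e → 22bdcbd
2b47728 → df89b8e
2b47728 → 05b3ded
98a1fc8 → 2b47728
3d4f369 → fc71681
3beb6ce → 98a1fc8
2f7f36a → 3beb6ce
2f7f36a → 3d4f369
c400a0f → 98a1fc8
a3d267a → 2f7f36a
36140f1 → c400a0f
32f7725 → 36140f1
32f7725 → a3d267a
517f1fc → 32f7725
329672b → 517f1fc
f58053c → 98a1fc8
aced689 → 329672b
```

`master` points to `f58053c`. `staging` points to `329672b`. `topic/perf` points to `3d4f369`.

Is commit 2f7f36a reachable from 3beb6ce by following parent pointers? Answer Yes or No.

Ancestors of 3beb6ce: {05b3ded, 18b716f, 22bdcbd, 2b47728, 3beb6ce, 98a1fc8, df89b8e, fc71681}.
2f7f36a is not in that set, so it is not an ancestor of 3beb6ce.

No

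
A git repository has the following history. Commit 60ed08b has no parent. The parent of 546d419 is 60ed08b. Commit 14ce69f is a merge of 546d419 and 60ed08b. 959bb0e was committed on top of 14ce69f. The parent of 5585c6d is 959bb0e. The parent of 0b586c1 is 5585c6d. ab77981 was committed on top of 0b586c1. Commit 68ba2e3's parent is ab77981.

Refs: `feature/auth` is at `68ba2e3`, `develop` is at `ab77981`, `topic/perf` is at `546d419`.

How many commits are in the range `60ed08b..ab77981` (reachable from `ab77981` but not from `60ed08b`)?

Reachable from ab77981: {0b586c1, 14ce69f, 546d419, 5585c6d, 60ed08b, 959bb0e, ab77981}.
Reachable from 60ed08b: {60ed08b}.
In ab77981's history but not 60ed08b's: {0b586c1, 14ce69f, 546d419, 5585c6d, 959bb0e, ab77981} — 6 commits.

6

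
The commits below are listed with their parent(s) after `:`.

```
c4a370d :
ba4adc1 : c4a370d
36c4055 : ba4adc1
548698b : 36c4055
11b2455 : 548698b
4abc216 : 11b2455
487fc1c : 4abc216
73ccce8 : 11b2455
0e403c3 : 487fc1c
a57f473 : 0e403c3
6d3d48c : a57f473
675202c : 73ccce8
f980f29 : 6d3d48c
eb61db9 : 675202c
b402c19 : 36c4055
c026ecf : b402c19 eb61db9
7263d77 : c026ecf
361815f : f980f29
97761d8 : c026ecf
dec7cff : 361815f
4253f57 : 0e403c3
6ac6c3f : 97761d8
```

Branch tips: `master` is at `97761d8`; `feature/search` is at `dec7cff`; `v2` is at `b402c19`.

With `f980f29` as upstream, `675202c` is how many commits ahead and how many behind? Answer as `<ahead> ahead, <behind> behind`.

Reachable from 675202c: {11b2455, 36c4055, 548698b, 675202c, 73ccce8, ba4adc1, c4a370d}.
Reachable from f980f29: {0e403c3, 11b2455, 36c4055, 487fc1c, 4abc216, 548698b, 6d3d48c, a57f473, ba4adc1, c4a370d, f980f29}.
Only in 675202c's history (ahead): {675202c, 73ccce8} — 2.
Only in f980f29's history (behind): {0e403c3, 487fc1c, 4abc216, 6d3d48c, a57f473, f980f29} — 6.

2 ahead, 6 behind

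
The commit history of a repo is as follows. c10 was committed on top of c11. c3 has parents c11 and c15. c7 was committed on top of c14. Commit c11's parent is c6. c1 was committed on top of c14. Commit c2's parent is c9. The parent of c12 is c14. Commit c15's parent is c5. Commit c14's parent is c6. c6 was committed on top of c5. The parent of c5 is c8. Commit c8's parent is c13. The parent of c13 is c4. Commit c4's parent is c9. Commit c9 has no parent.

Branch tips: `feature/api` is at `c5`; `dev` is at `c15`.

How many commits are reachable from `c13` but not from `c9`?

2

Reachable from c13: {c13, c4, c9}.
Reachable from c9: {c9}.
In c13's history but not c9's: {c13, c4} — 2 commits.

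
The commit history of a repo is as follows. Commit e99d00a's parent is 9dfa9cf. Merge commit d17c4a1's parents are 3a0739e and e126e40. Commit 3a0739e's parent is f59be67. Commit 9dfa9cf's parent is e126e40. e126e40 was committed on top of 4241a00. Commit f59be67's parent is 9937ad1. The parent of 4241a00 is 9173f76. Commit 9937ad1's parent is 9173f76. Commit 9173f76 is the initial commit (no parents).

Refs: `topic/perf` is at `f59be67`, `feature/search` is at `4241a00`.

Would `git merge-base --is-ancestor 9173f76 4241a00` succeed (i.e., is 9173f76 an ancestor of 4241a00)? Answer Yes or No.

Ancestors of 4241a00 (commits reachable by following parents): {4241a00, 9173f76}.
9173f76 is in that set, so it is an ancestor of 4241a00.

Yes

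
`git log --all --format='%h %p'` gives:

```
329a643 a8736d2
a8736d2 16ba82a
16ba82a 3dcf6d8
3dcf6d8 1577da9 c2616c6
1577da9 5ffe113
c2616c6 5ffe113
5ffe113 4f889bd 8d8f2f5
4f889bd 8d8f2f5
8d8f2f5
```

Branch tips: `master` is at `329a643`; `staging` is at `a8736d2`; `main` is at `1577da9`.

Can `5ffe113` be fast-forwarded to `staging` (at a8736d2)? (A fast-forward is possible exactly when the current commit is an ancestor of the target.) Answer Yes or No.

A fast-forward from 5ffe113 to a8736d2 is possible iff 5ffe113 is an ancestor of a8736d2.
Ancestors of a8736d2: {1577da9, 16ba82a, 3dcf6d8, 4f889bd, 5ffe113, 8d8f2f5, a8736d2, c2616c6}.
5ffe113 is among them, so fast-forward is possible.

Yes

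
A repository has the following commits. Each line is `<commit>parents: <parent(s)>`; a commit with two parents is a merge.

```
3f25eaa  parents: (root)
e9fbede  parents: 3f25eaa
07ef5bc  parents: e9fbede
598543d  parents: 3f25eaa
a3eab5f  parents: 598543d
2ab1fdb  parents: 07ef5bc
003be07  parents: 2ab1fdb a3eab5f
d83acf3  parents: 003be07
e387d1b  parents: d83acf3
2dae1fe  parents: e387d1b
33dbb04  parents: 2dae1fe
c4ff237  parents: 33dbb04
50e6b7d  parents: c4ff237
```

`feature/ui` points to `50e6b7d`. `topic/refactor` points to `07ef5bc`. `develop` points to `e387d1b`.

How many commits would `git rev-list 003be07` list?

Walking parent pointers from 003be07: reachable set = {003be07, 07ef5bc, 2ab1fdb, 3f25eaa, 598543d, a3eab5f, e9fbede}.
That is 7 commits.

7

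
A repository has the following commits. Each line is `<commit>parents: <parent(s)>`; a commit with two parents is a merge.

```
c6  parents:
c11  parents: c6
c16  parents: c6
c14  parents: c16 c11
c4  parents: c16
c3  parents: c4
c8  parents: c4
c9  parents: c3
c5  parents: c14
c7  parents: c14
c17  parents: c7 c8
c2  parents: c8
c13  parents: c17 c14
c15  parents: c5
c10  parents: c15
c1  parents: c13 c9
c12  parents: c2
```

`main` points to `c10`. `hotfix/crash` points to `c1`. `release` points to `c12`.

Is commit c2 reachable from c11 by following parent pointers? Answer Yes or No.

No

Ancestors of c11: {c11, c6}.
c2 is not in that set, so it is not an ancestor of c11.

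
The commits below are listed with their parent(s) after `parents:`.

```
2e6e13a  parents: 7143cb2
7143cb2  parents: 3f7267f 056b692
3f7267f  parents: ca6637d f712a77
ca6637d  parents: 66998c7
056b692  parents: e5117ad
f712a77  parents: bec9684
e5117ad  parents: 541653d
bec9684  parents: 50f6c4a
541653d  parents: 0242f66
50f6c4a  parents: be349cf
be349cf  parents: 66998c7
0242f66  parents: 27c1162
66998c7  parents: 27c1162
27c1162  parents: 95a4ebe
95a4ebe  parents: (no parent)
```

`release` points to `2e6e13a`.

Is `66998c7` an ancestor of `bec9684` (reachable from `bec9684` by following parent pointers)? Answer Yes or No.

Yes

Ancestors of bec9684 (commits reachable by following parents): {27c1162, 50f6c4a, 66998c7, 95a4ebe, be349cf, bec9684}.
66998c7 is in that set, so it is an ancestor of bec9684.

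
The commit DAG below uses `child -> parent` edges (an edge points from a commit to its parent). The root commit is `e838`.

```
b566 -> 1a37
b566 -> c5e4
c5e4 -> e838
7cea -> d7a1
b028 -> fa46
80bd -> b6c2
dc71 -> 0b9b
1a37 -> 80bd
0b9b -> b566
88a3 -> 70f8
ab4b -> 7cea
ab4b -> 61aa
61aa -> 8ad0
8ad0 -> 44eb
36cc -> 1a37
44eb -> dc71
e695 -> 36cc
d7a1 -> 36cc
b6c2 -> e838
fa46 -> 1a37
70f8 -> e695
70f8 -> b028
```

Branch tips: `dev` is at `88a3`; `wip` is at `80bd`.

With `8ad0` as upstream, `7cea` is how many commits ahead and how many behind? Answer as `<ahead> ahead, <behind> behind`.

Reachable from 7cea: {1a37, 36cc, 7cea, 80bd, b6c2, d7a1, e838}.
Reachable from 8ad0: {0b9b, 1a37, 44eb, 80bd, 8ad0, b566, b6c2, c5e4, dc71, e838}.
Only in 7cea's history (ahead): {36cc, 7cea, d7a1} — 3.
Only in 8ad0's history (behind): {0b9b, 44eb, 8ad0, b566, c5e4, dc71} — 6.

3 ahead, 6 behind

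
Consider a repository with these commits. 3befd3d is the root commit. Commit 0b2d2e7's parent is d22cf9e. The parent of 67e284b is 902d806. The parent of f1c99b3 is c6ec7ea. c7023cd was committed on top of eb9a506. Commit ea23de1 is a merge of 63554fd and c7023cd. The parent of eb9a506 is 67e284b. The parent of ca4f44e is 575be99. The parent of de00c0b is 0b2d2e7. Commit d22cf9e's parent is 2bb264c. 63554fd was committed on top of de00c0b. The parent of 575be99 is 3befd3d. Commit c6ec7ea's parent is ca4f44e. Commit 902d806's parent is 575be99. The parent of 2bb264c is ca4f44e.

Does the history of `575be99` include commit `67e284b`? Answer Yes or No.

Ancestors of 575be99: {3befd3d, 575be99}.
67e284b is not in that set, so it is not an ancestor of 575be99.

No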